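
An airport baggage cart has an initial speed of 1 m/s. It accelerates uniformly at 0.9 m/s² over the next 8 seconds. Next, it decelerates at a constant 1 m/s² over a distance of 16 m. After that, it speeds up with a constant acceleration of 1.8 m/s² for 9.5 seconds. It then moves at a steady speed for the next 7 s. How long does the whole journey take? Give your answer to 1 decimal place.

Phase 1 (accelerating): v₀ = 1.00 m/s, a = 0.9 m/s².
v = v₀ + at = 1.00 + (0.9)(8) = 8.20 m/s
Δx = v₀t + ½at² = 1.00·8 + 0.5·0.9·8² = 36.8 m

Phase 2 (decelerating): v₀ = 8.20 m/s, a = -1 m/s².
v² = v₀² + 2aΔx = 8.20² + 2·-1·16 = 35.2 → v = 5.94 m/s
t = (v − v₀)/a = (5.94 − 8.20)/-1 = 2.26 s

Phase 3 (accelerating): v₀ = 5.94 m/s, a = 1.8 m/s².
v = v₀ + at = 5.94 + (1.8)(9.5) = 23.0 m/s
Δx = v₀t + ½at² = 5.94·9.5 + 0.5·1.8·9.5² = 138 m

Phase 4 (constant speed): v₀ = 23.0 m/s, a = 0 m/s².
v = v₀ + at = 23.0 + (0)(7) = 23.0 m/s
Δx = v₀t + ½at² = 23.0·7 + 0.5·0·7² = 161 m
Total time = 8.00 + 2.26 + 9.50 + 7.00 = 26.8 s

26.8 s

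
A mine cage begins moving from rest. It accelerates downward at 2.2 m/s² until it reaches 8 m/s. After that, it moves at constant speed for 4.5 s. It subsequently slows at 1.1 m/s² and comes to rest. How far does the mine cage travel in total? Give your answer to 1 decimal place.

Phase 1 (accelerating): v₀ = 0 m/s, a = 2.2 m/s².
v = v₀ + at → t = (8 − 0) / 2.2 = 3.64 s
v² = v₀² + 2aΔx → Δx = (8² − 0²)/(2·2.2) = 14.5 m

Phase 2 (constant speed): v₀ = 8.00 m/s, a = 0 m/s².
v = v₀ + at = 8.00 + (0)(4.5) = 8.00 m/s
Δx = v₀t + ½at² = 8.00·4.5 + 0.5·0·4.5² = 36.0 m

Phase 3 (decelerating): v₀ = 8.00 m/s, a = -1.1 m/s².
v = v₀ + at → t = (0 − 8.00) / -1.1 = 7.27 s
v² = v₀² + 2aΔx → Δx = (0² − 8.00²)/(2·-1.1) = 29.1 m
Total distance = 14.5 + 36.0 + 29.1 = 79.6 m

79.6 m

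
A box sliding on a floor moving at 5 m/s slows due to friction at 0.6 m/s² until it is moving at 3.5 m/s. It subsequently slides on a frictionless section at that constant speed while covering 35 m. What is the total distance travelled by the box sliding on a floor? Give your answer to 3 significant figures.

Phase 1 (decelerating): v₀ = 5.00 m/s, a = -0.6 m/s².
v = v₀ + at → t = (3.5 − 5.00) / -0.6 = 2.50 s
v² = v₀² + 2aΔx → Δx = (3.5² − 5.00²)/(2·-0.6) = 10.6 m

Phase 2 (constant speed): v₀ = 3.50 m/s, a = 0 m/s².
Constant speed: t = d/v = 35/3.50 = 10.0 s
Total distance = 10.6 + 35.0 = 45.6 m

45.6 m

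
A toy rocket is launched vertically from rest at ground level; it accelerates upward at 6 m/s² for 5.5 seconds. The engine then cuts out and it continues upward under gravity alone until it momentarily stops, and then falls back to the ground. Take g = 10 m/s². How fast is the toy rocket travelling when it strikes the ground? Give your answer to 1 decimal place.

53.9 m/s

Phase 1 (powered ascent): v₀ = 0 m/s, a = 6 m/s².
v = v₀ + at = 0 + (6)(5.5) = 33.0 m/s
Δx = v₀t + ½at² = 0·5.5 + 0.5·6·5.5² = 90.8 m

Phase 2 (coasting upward): v₀ = 33.0 m/s, a = -10 m/s².
v = v₀ + at → t = (0 − 33.0) / -10 = 3.30 s
v² = v₀² + 2aΔx → Δx = (0² − 33.0²)/(2·-10) = 54.5 m

Phase 3 (free fall): v₀ = 0 m/s, a = -10 m/s².
Falls 145 m from rest: t = √(2·145/10) = 5.39 s; v = g·t = 53.9 m/s.
Impact speed = 53.9 m/s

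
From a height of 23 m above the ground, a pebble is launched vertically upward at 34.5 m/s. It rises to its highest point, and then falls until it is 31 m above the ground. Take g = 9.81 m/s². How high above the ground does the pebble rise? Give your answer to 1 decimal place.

Phase 1 (rising): v₀ = 34.5 m/s, a = -9.81 m/s².
v = v₀ + at → t = (0 − 34.5) / -9.81 = 3.52 s
v² = v₀² + 2aΔx → Δx = (0² − 34.5²)/(2·-9.81) = 60.7 m
Maximum height = 23 + 60.7 = 83.7 m

83.7 m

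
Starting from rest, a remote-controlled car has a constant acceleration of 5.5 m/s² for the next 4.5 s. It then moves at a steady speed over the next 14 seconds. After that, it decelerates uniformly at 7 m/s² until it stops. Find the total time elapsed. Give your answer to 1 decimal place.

Phase 1 (accelerating): v₀ = 0 m/s, a = 5.5 m/s².
v = v₀ + at = 0 + (5.5)(4.5) = 24.8 m/s
Δx = v₀t + ½at² = 0·4.5 + 0.5·5.5·4.5² = 55.7 m

Phase 2 (constant speed): v₀ = 24.8 m/s, a = 0 m/s².
v = v₀ + at = 24.8 + (0)(14) = 24.8 m/s
Δx = v₀t + ½at² = 24.8·14 + 0.5·0·14² = 346 m

Phase 3 (decelerating): v₀ = 24.8 m/s, a = -7 m/s².
v = v₀ + at → t = (0 − 24.8) / -7 = 3.54 s
v² = v₀² + 2aΔx → Δx = (0² − 24.8²)/(2·-7) = 43.8 m
Total time = 4.50 + 14.0 + 3.54 = 22.0 s

22.0 s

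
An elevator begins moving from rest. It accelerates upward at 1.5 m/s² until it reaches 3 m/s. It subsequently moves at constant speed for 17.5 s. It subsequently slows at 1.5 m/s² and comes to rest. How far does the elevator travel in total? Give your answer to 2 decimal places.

58.50 m

Phase 1 (accelerating): v₀ = 0 m/s, a = 1.5 m/s².
v = v₀ + at → t = (3 − 0) / 1.5 = 2.00 s
v² = v₀² + 2aΔx → Δx = (3² − 0²)/(2·1.5) = 3.00 m

Phase 2 (constant speed): v₀ = 3.00 m/s, a = 0 m/s².
v = v₀ + at = 3.00 + (0)(17.5) = 3.00 m/s
Δx = v₀t + ½at² = 3.00·17.5 + 0.5·0·17.5² = 52.5 m

Phase 3 (decelerating): v₀ = 3.00 m/s, a = -1.5 m/s².
v = v₀ + at → t = (0 − 3.00) / -1.5 = 2.00 s
v² = v₀² + 2aΔx → Δx = (0² − 3.00²)/(2·-1.5) = 3.00 m
Total distance = 3.00 + 52.5 + 3.00 = 58.5 m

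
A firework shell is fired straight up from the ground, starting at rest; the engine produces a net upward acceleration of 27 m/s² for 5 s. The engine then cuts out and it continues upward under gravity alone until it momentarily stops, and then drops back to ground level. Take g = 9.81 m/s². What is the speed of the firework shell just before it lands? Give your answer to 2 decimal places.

Phase 1 (powered ascent): v₀ = 0 m/s, a = 27 m/s².
v = v₀ + at = 0 + (27)(5) = 135 m/s
Δx = v₀t + ½at² = 0·5 + 0.5·27·5² = 338 m

Phase 2 (coasting upward): v₀ = 135 m/s, a = -9.81 m/s².
v = v₀ + at → t = (0 − 135) / -9.81 = 13.8 s
v² = v₀² + 2aΔx → Δx = (0² − 135²)/(2·-9.81) = 929 m

Phase 3 (free fall): v₀ = 0 m/s, a = -9.81 m/s².
Falls 1270 m from rest: t = √(2·1270/9.81) = 16.1 s; v = g·t = 158 m/s.
Impact speed = 158 m/s

157.63 m/s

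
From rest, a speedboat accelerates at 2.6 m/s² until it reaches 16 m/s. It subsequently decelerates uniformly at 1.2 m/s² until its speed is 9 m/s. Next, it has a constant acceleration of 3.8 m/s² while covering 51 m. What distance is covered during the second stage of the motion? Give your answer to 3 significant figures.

Phase 1 (accelerating): v₀ = 0 m/s, a = 2.6 m/s².
v = v₀ + at → t = (16 − 0) / 2.6 = 6.15 s
v² = v₀² + 2aΔx → Δx = (16² − 0²)/(2·2.6) = 49.2 m

Phase 2 (decelerating): v₀ = 16.0 m/s, a = -1.2 m/s².
v = v₀ + at → t = (9 − 16.0) / -1.2 = 5.83 s
v² = v₀² + 2aΔx → Δx = (9² − 16.0²)/(2·-1.2) = 72.9 m
Distance in phase 2 = 72.9 m

72.9 m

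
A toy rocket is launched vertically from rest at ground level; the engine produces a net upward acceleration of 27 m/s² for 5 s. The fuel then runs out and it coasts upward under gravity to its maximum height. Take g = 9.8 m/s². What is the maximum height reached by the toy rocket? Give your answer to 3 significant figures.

1270 m

Phase 1 (powered ascent): v₀ = 0 m/s, a = 27 m/s².
v = v₀ + at = 0 + (27)(5) = 135 m/s
Δx = v₀t + ½at² = 0·5 + 0.5·27·5² = 338 m

Phase 2 (coasting upward): v₀ = 135 m/s, a = -9.8 m/s².
v = v₀ + at → t = (0 − 135) / -9.8 = 13.8 s
v² = v₀² + 2aΔx → Δx = (0² − 135²)/(2·-9.8) = 930 m
Maximum height = 338 + 930 = 1270 m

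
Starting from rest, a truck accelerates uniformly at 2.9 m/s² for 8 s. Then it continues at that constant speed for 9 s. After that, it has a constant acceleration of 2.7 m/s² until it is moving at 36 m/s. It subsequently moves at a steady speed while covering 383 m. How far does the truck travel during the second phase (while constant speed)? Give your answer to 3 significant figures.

209 m

Phase 1 (accelerating): v₀ = 0 m/s, a = 2.9 m/s².
v = v₀ + at = 0 + (2.9)(8) = 23.2 m/s
Δx = v₀t + ½at² = 0·8 + 0.5·2.9·8² = 92.8 m

Phase 2 (constant speed): v₀ = 23.2 m/s, a = 0 m/s².
v = v₀ + at = 23.2 + (0)(9) = 23.2 m/s
Δx = v₀t + ½at² = 23.2·9 + 0.5·0·9² = 209 m
Distance in phase 2 = 209 m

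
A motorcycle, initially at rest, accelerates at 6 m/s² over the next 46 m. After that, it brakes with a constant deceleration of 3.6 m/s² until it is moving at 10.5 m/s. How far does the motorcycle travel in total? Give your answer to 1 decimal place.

Phase 1 (accelerating): v₀ = 0 m/s, a = 6 m/s².
v² = v₀² + 2aΔx = 0² + 2·6·46 = 552 → v = 23.5 m/s
t = (v − v₀)/a = (23.5 − 0)/6 = 3.92 s

Phase 2 (decelerating): v₀ = 23.5 m/s, a = -3.6 m/s².
v = v₀ + at → t = (10.5 − 23.5) / -3.6 = 3.61 s
v² = v₀² + 2aΔx → Δx = (10.5² − 23.5²)/(2·-3.6) = 61.4 m
Total distance = 46.0 + 61.4 = 107 m

107.4 m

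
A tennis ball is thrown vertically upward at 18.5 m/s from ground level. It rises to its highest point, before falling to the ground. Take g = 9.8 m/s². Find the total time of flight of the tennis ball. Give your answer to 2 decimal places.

Phase 1 (rising): v₀ = 18.5 m/s, a = -9.8 m/s².
v = v₀ + at → t = (0 − 18.5) / -9.8 = 1.89 s
v² = v₀² + 2aΔx → Δx = (0² − 18.5²)/(2·-9.8) = 17.5 m

Phase 2 (falling): v₀ = 0 m/s, a = -9.8 m/s².
Falls 17.5 m from rest: t = √(2·17.5/9.8) = 1.89 s; v = g·t = 18.5 m/s.
Total time = 1.89 + 1.89 = 3.78 s

3.78 s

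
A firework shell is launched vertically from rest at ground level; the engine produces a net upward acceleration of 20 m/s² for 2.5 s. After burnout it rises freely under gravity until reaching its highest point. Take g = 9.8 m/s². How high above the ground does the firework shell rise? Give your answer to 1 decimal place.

Phase 1 (powered ascent): v₀ = 0 m/s, a = 20 m/s².
v = v₀ + at = 0 + (20)(2.5) = 50.0 m/s
Δx = v₀t + ½at² = 0·2.5 + 0.5·20·2.5² = 62.5 m

Phase 2 (coasting upward): v₀ = 50.0 m/s, a = -9.8 m/s².
v = v₀ + at → t = (0 − 50.0) / -9.8 = 5.10 s
v² = v₀² + 2aΔx → Δx = (0² − 50.0²)/(2·-9.8) = 128 m
Maximum height = 62.5 + 128 = 190 m

190.1 m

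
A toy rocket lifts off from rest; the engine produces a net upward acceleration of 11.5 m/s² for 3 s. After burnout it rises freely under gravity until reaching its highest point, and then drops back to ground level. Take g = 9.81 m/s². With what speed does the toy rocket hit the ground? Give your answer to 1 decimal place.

47.0 m/s

Phase 1 (powered ascent): v₀ = 0 m/s, a = 11.5 m/s².
v = v₀ + at = 0 + (11.5)(3) = 34.5 m/s
Δx = v₀t + ½at² = 0·3 + 0.5·11.5·3² = 51.8 m

Phase 2 (coasting upward): v₀ = 34.5 m/s, a = -9.81 m/s².
v = v₀ + at → t = (0 − 34.5) / -9.81 = 3.52 s
v² = v₀² + 2aΔx → Δx = (0² − 34.5²)/(2·-9.81) = 60.7 m

Phase 3 (free fall): v₀ = 0 m/s, a = -9.81 m/s².
Falls 112 m from rest: t = √(2·112/9.81) = 4.79 s; v = g·t = 47.0 m/s.
Impact speed = 47.0 m/s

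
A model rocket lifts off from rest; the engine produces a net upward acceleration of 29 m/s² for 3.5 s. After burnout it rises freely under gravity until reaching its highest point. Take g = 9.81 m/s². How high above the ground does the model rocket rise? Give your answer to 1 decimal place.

Phase 1 (powered ascent): v₀ = 0 m/s, a = 29 m/s².
v = v₀ + at = 0 + (29)(3.5) = 102 m/s
Δx = v₀t + ½at² = 0·3.5 + 0.5·29·3.5² = 178 m

Phase 2 (coasting upward): v₀ = 102 m/s, a = -9.81 m/s².
v = v₀ + at → t = (0 − 102) / -9.81 = 10.3 s
v² = v₀² + 2aΔx → Δx = (0² − 102²)/(2·-9.81) = 525 m
Maximum height = 178 + 525 = 703 m

702.7 m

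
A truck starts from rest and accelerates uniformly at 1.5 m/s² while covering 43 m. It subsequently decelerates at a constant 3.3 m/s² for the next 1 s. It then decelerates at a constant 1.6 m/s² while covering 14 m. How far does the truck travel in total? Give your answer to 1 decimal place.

66.7 m

Phase 1 (accelerating): v₀ = 0 m/s, a = 1.5 m/s².
v² = v₀² + 2aΔx = 0² + 2·1.5·43 = 129 → v = 11.4 m/s
t = (v − v₀)/a = (11.4 − 0)/1.5 = 7.57 s

Phase 2 (decelerating): v₀ = 11.4 m/s, a = -3.3 m/s².
v = v₀ + at = 11.4 + (-3.3)(1) = 8.06 m/s
Δx = v₀t + ½at² = 11.4·1 + 0.5·-3.3·1² = 9.71 m

Phase 3 (decelerating): v₀ = 8.06 m/s, a = -1.6 m/s².
v² = v₀² + 2aΔx = 8.06² + 2·-1.6·14 = 20.1 → v = 4.49 m/s
t = (v − v₀)/a = (4.49 − 8.06)/-1.6 = 2.23 s
Total distance = 43.0 + 9.71 + 14.0 = 66.7 m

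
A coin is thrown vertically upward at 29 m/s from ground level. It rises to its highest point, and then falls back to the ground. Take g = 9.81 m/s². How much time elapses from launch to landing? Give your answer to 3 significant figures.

5.91 s

Phase 1 (rising): v₀ = 29.0 m/s, a = -9.81 m/s².
v = v₀ + at → t = (0 − 29.0) / -9.81 = 2.96 s
v² = v₀² + 2aΔx → Δx = (0² − 29.0²)/(2·-9.81) = 42.9 m

Phase 2 (falling): v₀ = 0 m/s, a = -9.81 m/s².
Falls 42.9 m from rest: t = √(2·42.9/9.81) = 2.96 s; v = g·t = 29.0 m/s.
Total time = 2.96 + 2.96 = 5.91 s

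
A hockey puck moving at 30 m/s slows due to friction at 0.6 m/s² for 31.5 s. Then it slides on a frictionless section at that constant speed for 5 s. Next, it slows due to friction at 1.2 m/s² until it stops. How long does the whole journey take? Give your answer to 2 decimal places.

Phase 1 (decelerating): v₀ = 30.0 m/s, a = -0.6 m/s².
v = v₀ + at = 30.0 + (-0.6)(31.5) = 11.1 m/s
Δx = v₀t + ½at² = 30.0·31.5 + 0.5·-0.6·31.5² = 647 m

Phase 2 (constant speed): v₀ = 11.1 m/s, a = 0 m/s².
v = v₀ + at = 11.1 + (0)(5) = 11.1 m/s
Δx = v₀t + ½at² = 11.1·5 + 0.5·0·5² = 55.5 m

Phase 3 (decelerating): v₀ = 11.1 m/s, a = -1.2 m/s².
v = v₀ + at → t = (0 − 11.1) / -1.2 = 9.25 s
v² = v₀² + 2aΔx → Δx = (0² − 11.1²)/(2·-1.2) = 51.3 m
Total time = 31.5 + 5.00 + 9.25 = 45.8 s

45.75 s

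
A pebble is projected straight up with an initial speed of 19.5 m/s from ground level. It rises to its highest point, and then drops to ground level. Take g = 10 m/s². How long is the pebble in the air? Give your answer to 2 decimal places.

Phase 1 (rising): v₀ = 19.5 m/s, a = -10 m/s².
v = v₀ + at → t = (0 − 19.5) / -10 = 1.95 s
v² = v₀² + 2aΔx → Δx = (0² − 19.5²)/(2·-10) = 19.0 m

Phase 2 (falling): v₀ = 0 m/s, a = -10 m/s².
Falls 19.0 m from rest: t = √(2·19.0/10) = 1.95 s; v = g·t = 19.5 m/s.
Total time = 1.95 + 1.95 = 3.90 s

3.90 s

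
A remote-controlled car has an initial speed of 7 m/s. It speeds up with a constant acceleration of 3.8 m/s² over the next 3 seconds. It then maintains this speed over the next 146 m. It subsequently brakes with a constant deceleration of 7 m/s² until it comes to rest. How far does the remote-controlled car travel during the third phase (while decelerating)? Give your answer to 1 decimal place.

Phase 1 (accelerating): v₀ = 7.00 m/s, a = 3.8 m/s².
v = v₀ + at = 7.00 + (3.8)(3) = 18.4 m/s
Δx = v₀t + ½at² = 7.00·3 + 0.5·3.8·3² = 38.1 m

Phase 2 (constant speed): v₀ = 18.4 m/s, a = 0 m/s².
Constant speed: t = d/v = 146/18.4 = 7.93 s

Phase 3 (decelerating): v₀ = 18.4 m/s, a = -7 m/s².
v = v₀ + at → t = (0 − 18.4) / -7 = 2.63 s
v² = v₀² + 2aΔx → Δx = (0² − 18.4²)/(2·-7) = 24.2 m
Distance in phase 3 = 24.2 m

24.2 m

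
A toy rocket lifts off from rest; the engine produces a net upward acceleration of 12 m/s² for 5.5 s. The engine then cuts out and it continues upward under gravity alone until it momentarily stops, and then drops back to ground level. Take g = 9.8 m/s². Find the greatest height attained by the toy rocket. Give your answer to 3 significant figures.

Phase 1 (powered ascent): v₀ = 0 m/s, a = 12 m/s².
v = v₀ + at = 0 + (12)(5.5) = 66.0 m/s
Δx = v₀t + ½at² = 0·5.5 + 0.5·12·5.5² = 182 m

Phase 2 (coasting upward): v₀ = 66.0 m/s, a = -9.8 m/s².
v = v₀ + at → t = (0 − 66.0) / -9.8 = 6.73 s
v² = v₀² + 2aΔx → Δx = (0² − 66.0²)/(2·-9.8) = 222 m
Maximum height = 182 + 222 = 404 m

404 m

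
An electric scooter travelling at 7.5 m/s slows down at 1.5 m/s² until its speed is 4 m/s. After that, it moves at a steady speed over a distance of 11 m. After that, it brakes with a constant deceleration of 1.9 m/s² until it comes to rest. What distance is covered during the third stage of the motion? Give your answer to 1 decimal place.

4.2 m

Phase 1 (decelerating): v₀ = 7.50 m/s, a = -1.5 m/s².
v = v₀ + at → t = (4 − 7.50) / -1.5 = 2.33 s
v² = v₀² + 2aΔx → Δx = (4² − 7.50²)/(2·-1.5) = 13.4 m

Phase 2 (constant speed): v₀ = 4.00 m/s, a = 0 m/s².
Constant speed: t = d/v = 11/4.00 = 2.75 s

Phase 3 (decelerating): v₀ = 4.00 m/s, a = -1.9 m/s².
v = v₀ + at → t = (0 − 4.00) / -1.9 = 2.11 s
v² = v₀² + 2aΔx → Δx = (0² − 4.00²)/(2·-1.9) = 4.21 m
Distance in phase 3 = 4.21 m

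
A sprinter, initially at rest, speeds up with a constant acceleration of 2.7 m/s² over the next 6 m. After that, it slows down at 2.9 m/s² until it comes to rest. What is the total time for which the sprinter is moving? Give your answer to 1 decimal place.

Phase 1 (accelerating): v₀ = 0 m/s, a = 2.7 m/s².
v² = v₀² + 2aΔx = 0² + 2·2.7·6 = 32.4 → v = 5.69 m/s
t = (v − v₀)/a = (5.69 − 0)/2.7 = 2.11 s

Phase 2 (decelerating): v₀ = 5.69 m/s, a = -2.9 m/s².
v = v₀ + at → t = (0 − 5.69) / -2.9 = 1.96 s
v² = v₀² + 2aΔx → Δx = (0² − 5.69²)/(2·-2.9) = 5.59 m
Total time = 2.11 + 1.96 = 4.07 s

4.1 s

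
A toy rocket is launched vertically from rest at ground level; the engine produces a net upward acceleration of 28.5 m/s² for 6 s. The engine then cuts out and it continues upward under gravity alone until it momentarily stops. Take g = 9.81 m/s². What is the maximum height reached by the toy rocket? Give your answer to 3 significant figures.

Phase 1 (powered ascent): v₀ = 0 m/s, a = 28.5 m/s².
v = v₀ + at = 0 + (28.5)(6) = 171 m/s
Δx = v₀t + ½at² = 0·6 + 0.5·28.5·6² = 513 m

Phase 2 (coasting upward): v₀ = 171 m/s, a = -9.81 m/s².
v = v₀ + at → t = (0 − 171) / -9.81 = 17.4 s
v² = v₀² + 2aΔx → Δx = (0² − 171²)/(2·-9.81) = 1490 m
Maximum height = 513 + 1490 = 2000 m

2000 m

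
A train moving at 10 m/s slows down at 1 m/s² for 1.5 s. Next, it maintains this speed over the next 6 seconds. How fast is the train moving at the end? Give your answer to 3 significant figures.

8.50 m/s

Phase 1 (decelerating): v₀ = 10.0 m/s, a = -1 m/s².
v = v₀ + at = 10.0 + (-1)(1.5) = 8.50 m/s
Δx = v₀t + ½at² = 10.0·1.5 + 0.5·-1·1.5² = 13.9 m

Phase 2 (constant speed): v₀ = 8.50 m/s, a = 0 m/s².
v = v₀ + at = 8.50 + (0)(6) = 8.50 m/s
Δx = v₀t + ½at² = 8.50·6 + 0.5·0·6² = 51.0 m
Final speed = 8.50 m/s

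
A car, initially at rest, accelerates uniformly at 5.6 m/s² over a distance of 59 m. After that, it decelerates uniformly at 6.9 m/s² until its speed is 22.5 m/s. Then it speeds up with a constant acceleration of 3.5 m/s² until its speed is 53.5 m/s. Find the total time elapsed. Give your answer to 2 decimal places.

13.91 s

Phase 1 (accelerating): v₀ = 0 m/s, a = 5.6 m/s².
v² = v₀² + 2aΔx = 0² + 2·5.6·59 = 661 → v = 25.7 m/s
t = (v − v₀)/a = (25.7 − 0)/5.6 = 4.59 s

Phase 2 (decelerating): v₀ = 25.7 m/s, a = -6.9 m/s².
v = v₀ + at → t = (22.5 − 25.7) / -6.9 = 0.465 s
v² = v₀² + 2aΔx → Δx = (22.5² − 25.7²)/(2·-6.9) = 11.2 m

Phase 3 (accelerating): v₀ = 22.5 m/s, a = 3.5 m/s².
v = v₀ + at → t = (53.5 − 22.5) / 3.5 = 8.86 s
v² = v₀² + 2aΔx → Δx = (53.5² − 22.5²)/(2·3.5) = 337 m
Total time = 4.59 + 0.465 + 8.86 = 13.9 s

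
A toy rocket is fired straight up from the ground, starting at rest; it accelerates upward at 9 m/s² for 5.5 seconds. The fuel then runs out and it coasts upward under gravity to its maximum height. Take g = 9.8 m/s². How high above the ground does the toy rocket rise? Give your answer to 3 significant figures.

261 m

Phase 1 (powered ascent): v₀ = 0 m/s, a = 9 m/s².
v = v₀ + at = 0 + (9)(5.5) = 49.5 m/s
Δx = v₀t + ½at² = 0·5.5 + 0.5·9·5.5² = 136 m

Phase 2 (coasting upward): v₀ = 49.5 m/s, a = -9.8 m/s².
v = v₀ + at → t = (0 − 49.5) / -9.8 = 5.05 s
v² = v₀² + 2aΔx → Δx = (0² − 49.5²)/(2·-9.8) = 125 m
Maximum height = 136 + 125 = 261 m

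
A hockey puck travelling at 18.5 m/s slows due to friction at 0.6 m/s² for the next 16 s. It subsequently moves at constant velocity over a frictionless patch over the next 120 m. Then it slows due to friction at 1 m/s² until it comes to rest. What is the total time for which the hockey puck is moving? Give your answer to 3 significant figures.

Phase 1 (decelerating): v₀ = 18.5 m/s, a = -0.6 m/s².
v = v₀ + at = 18.5 + (-0.6)(16) = 8.90 m/s
Δx = v₀t + ½at² = 18.5·16 + 0.5·-0.6·16² = 219 m

Phase 2 (constant speed): v₀ = 8.90 m/s, a = 0 m/s².
Constant speed: t = d/v = 120/8.90 = 13.5 s

Phase 3 (decelerating): v₀ = 8.90 m/s, a = -1 m/s².
v = v₀ + at → t = (0 − 8.90) / -1 = 8.90 s
v² = v₀² + 2aΔx → Δx = (0² − 8.90²)/(2·-1) = 39.6 m
Total time = 16.0 + 13.5 + 8.90 = 38.4 s

38.4 s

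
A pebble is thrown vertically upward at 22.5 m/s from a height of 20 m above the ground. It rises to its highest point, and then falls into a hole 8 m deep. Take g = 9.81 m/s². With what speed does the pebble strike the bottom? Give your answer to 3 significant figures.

Phase 1 (rising): v₀ = 22.5 m/s, a = -9.81 m/s².
v = v₀ + at → t = (0 − 22.5) / -9.81 = 2.29 s
v² = v₀² + 2aΔx → Δx = (0² − 22.5²)/(2·-9.81) = 25.8 m

Phase 2 (falling): v₀ = 0 m/s, a = -9.81 m/s².
Falls 53.8 m from rest: t = √(2·53.8/9.81) = 3.31 s; v = g·t = 32.5 m/s.
Final speed = 32.5 m/s

32.5 m/s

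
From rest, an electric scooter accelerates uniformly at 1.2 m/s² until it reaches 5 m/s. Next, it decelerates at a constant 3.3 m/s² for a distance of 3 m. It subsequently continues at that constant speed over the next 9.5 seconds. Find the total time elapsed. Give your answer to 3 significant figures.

14.5 s

Phase 1 (accelerating): v₀ = 0 m/s, a = 1.2 m/s².
v = v₀ + at → t = (5 − 0) / 1.2 = 4.17 s
v² = v₀² + 2aΔx → Δx = (5² − 0²)/(2·1.2) = 10.4 m

Phase 2 (decelerating): v₀ = 5.00 m/s, a = -3.3 m/s².
v² = v₀² + 2aΔx = 5.00² + 2·-3.3·3 = 5.20 → v = 2.28 m/s
t = (v − v₀)/a = (2.28 − 5.00)/-3.3 = 0.824 s

Phase 3 (constant speed): v₀ = 2.28 m/s, a = 0 m/s².
v = v₀ + at = 2.28 + (0)(9.5) = 2.28 m/s
Δx = v₀t + ½at² = 2.28·9.5 + 0.5·0·9.5² = 21.7 m
Total time = 4.17 + 0.824 + 9.50 = 14.5 s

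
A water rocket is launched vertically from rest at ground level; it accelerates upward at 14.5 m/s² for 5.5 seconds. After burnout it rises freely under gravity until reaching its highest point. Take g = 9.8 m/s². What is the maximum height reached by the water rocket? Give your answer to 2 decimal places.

Phase 1 (powered ascent): v₀ = 0 m/s, a = 14.5 m/s².
v = v₀ + at = 0 + (14.5)(5.5) = 79.8 m/s
Δx = v₀t + ½at² = 0·5.5 + 0.5·14.5·5.5² = 219 m

Phase 2 (coasting upward): v₀ = 79.8 m/s, a = -9.8 m/s².
v = v₀ + at → t = (0 − 79.8) / -9.8 = 8.14 s
v² = v₀² + 2aΔx → Δx = (0² − 79.8²)/(2·-9.8) = 324 m
Maximum height = 219 + 324 = 544 m

543.81 m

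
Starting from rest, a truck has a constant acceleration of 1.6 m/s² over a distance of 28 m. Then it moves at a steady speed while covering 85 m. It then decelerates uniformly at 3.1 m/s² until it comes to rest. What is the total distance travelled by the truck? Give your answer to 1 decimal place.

Phase 1 (accelerating): v₀ = 0 m/s, a = 1.6 m/s².
v² = v₀² + 2aΔx = 0² + 2·1.6·28 = 89.6 → v = 9.47 m/s
t = (v − v₀)/a = (9.47 − 0)/1.6 = 5.92 s

Phase 2 (constant speed): v₀ = 9.47 m/s, a = 0 m/s².
Constant speed: t = d/v = 85/9.47 = 8.98 s

Phase 3 (decelerating): v₀ = 9.47 m/s, a = -3.1 m/s².
v = v₀ + at → t = (0 − 9.47) / -3.1 = 3.05 s
v² = v₀² + 2aΔx → Δx = (0² − 9.47²)/(2·-3.1) = 14.5 m
Total distance = 28.0 + 85.0 + 14.5 = 127 m

127.5 m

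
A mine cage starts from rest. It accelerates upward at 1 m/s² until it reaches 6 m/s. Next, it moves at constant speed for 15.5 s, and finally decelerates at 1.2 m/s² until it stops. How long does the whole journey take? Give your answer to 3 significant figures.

Phase 1 (accelerating): v₀ = 0 m/s, a = 1 m/s².
v = v₀ + at → t = (6 − 0) / 1 = 6.00 s
v² = v₀² + 2aΔx → Δx = (6² − 0²)/(2·1) = 18.0 m

Phase 2 (constant speed): v₀ = 6.00 m/s, a = 0 m/s².
v = v₀ + at = 6.00 + (0)(15.5) = 6.00 m/s
Δx = v₀t + ½at² = 6.00·15.5 + 0.5·0·15.5² = 93.0 m

Phase 3 (decelerating): v₀ = 6.00 m/s, a = -1.2 m/s².
v = v₀ + at → t = (0 − 6.00) / -1.2 = 5.00 s
v² = v₀² + 2aΔx → Δx = (0² − 6.00²)/(2·-1.2) = 15.0 m
Total time = 6.00 + 15.5 + 5.00 = 26.5 s

26.5 s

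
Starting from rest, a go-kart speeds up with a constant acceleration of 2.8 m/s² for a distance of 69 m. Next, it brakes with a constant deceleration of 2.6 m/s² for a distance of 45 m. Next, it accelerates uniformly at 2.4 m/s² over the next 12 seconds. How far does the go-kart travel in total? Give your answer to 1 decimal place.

434.9 m

Phase 1 (accelerating): v₀ = 0 m/s, a = 2.8 m/s².
v² = v₀² + 2aΔx = 0² + 2·2.8·69 = 386 → v = 19.7 m/s
t = (v − v₀)/a = (19.7 − 0)/2.8 = 7.02 s

Phase 2 (decelerating): v₀ = 19.7 m/s, a = -2.6 m/s².
v² = v₀² + 2aΔx = 19.7² + 2·-2.6·45 = 152 → v = 12.3 m/s
t = (v − v₀)/a = (12.3 − 19.7)/-2.6 = 2.81 s

Phase 3 (accelerating): v₀ = 12.3 m/s, a = 2.4 m/s².
v = v₀ + at = 12.3 + (2.4)(12) = 41.1 m/s
Δx = v₀t + ½at² = 12.3·12 + 0.5·2.4·12² = 321 m
Total distance = 69.0 + 45.0 + 321 = 435 m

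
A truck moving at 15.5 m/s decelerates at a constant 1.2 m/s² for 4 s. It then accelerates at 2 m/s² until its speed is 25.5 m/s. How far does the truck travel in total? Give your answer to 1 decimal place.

Phase 1 (decelerating): v₀ = 15.5 m/s, a = -1.2 m/s².
v = v₀ + at = 15.5 + (-1.2)(4) = 10.7 m/s
Δx = v₀t + ½at² = 15.5·4 + 0.5·-1.2·4² = 52.4 m

Phase 2 (accelerating): v₀ = 10.7 m/s, a = 2 m/s².
v = v₀ + at → t = (25.5 − 10.7) / 2 = 7.40 s
v² = v₀² + 2aΔx → Δx = (25.5² − 10.7²)/(2·2) = 134 m
Total distance = 52.4 + 134 = 186 m

186.3 m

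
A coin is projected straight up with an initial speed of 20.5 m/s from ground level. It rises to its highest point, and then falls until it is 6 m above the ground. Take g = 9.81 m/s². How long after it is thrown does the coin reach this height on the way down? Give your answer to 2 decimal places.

Phase 1 (rising): v₀ = 20.5 m/s, a = -9.81 m/s².
v = v₀ + at → t = (0 − 20.5) / -9.81 = 2.09 s
v² = v₀² + 2aΔx → Δx = (0² − 20.5²)/(2·-9.81) = 21.4 m

Phase 2 (falling): v₀ = 0 m/s, a = -9.81 m/s².
Falls 15.4 m from rest: t = √(2·15.4/9.81) = 1.77 s; v = g·t = 17.4 m/s.
Total time = 2.09 + 1.77 = 3.86 s

3.86 s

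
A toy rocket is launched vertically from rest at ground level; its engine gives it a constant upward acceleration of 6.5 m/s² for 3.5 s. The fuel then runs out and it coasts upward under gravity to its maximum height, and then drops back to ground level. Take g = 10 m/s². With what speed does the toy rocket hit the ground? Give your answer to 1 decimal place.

36.2 m/s

Phase 1 (powered ascent): v₀ = 0 m/s, a = 6.5 m/s².
v = v₀ + at = 0 + (6.5)(3.5) = 22.8 m/s
Δx = v₀t + ½at² = 0·3.5 + 0.5·6.5·3.5² = 39.8 m

Phase 2 (coasting upward): v₀ = 22.8 m/s, a = -10 m/s².
v = v₀ + at → t = (0 − 22.8) / -10 = 2.27 s
v² = v₀² + 2aΔx → Δx = (0² − 22.8²)/(2·-10) = 25.9 m

Phase 3 (free fall): v₀ = 0 m/s, a = -10 m/s².
Falls 65.7 m from rest: t = √(2·65.7/10) = 3.62 s; v = g·t = 36.2 m/s.
Impact speed = 36.2 m/s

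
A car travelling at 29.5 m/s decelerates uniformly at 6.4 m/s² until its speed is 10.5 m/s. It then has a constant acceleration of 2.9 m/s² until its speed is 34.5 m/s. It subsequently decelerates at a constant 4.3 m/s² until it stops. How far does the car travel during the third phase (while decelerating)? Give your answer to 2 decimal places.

Phase 1 (decelerating): v₀ = 29.5 m/s, a = -6.4 m/s².
v = v₀ + at → t = (10.5 − 29.5) / -6.4 = 2.97 s
v² = v₀² + 2aΔx → Δx = (10.5² − 29.5²)/(2·-6.4) = 59.4 m

Phase 2 (accelerating): v₀ = 10.5 m/s, a = 2.9 m/s².
v = v₀ + at → t = (34.5 − 10.5) / 2.9 = 8.28 s
v² = v₀² + 2aΔx → Δx = (34.5² − 10.5²)/(2·2.9) = 186 m

Phase 3 (decelerating): v₀ = 34.5 m/s, a = -4.3 m/s².
v = v₀ + at → t = (0 − 34.5) / -4.3 = 8.02 s
v² = v₀² + 2aΔx → Δx = (0² − 34.5²)/(2·-4.3) = 138 m
Distance in phase 3 = 138 m

138.40 m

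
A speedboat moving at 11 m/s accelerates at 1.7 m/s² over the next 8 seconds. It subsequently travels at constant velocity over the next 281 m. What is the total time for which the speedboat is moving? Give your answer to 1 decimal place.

19.4 s

Phase 1 (accelerating): v₀ = 11.0 m/s, a = 1.7 m/s².
v = v₀ + at = 11.0 + (1.7)(8) = 24.6 m/s
Δx = v₀t + ½at² = 11.0·8 + 0.5·1.7·8² = 142 m

Phase 2 (constant speed): v₀ = 24.6 m/s, a = 0 m/s².
Constant speed: t = d/v = 281/24.6 = 11.4 s
Total time = 8.00 + 11.4 = 19.4 s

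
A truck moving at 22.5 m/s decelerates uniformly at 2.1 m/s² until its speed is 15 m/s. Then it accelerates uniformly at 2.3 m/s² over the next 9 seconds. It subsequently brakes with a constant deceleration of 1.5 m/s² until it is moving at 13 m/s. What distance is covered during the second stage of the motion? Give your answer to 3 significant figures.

Phase 1 (decelerating): v₀ = 22.5 m/s, a = -2.1 m/s².
v = v₀ + at → t = (15 − 22.5) / -2.1 = 3.57 s
v² = v₀² + 2aΔx → Δx = (15² − 22.5²)/(2·-2.1) = 67.0 m

Phase 2 (accelerating): v₀ = 15.0 m/s, a = 2.3 m/s².
v = v₀ + at = 15.0 + (2.3)(9) = 35.7 m/s
Δx = v₀t + ½at² = 15.0·9 + 0.5·2.3·9² = 228 m
Distance in phase 2 = 228 m

228 m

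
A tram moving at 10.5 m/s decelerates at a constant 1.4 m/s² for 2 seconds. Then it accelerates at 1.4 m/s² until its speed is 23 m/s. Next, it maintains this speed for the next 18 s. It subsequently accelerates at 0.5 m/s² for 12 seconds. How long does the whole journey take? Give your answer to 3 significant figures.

Phase 1 (decelerating): v₀ = 10.5 m/s, a = -1.4 m/s².
v = v₀ + at = 10.5 + (-1.4)(2) = 7.70 m/s
Δx = v₀t + ½at² = 10.5·2 + 0.5·-1.4·2² = 18.2 m

Phase 2 (accelerating): v₀ = 7.70 m/s, a = 1.4 m/s².
v = v₀ + at → t = (23 − 7.70) / 1.4 = 10.9 s
v² = v₀² + 2aΔx → Δx = (23² − 7.70²)/(2·1.4) = 168 m

Phase 3 (constant speed): v₀ = 23.0 m/s, a = 0 m/s².
v = v₀ + at = 23.0 + (0)(18) = 23.0 m/s
Δx = v₀t + ½at² = 23.0·18 + 0.5·0·18² = 414 m

Phase 4 (accelerating): v₀ = 23.0 m/s, a = 0.5 m/s².
v = v₀ + at = 23.0 + (0.5)(12) = 29.0 m/s
Δx = v₀t + ½at² = 23.0·12 + 0.5·0.5·12² = 312 m
Total time = 2.00 + 10.9 + 18.0 + 12.0 = 42.9 s

42.9 s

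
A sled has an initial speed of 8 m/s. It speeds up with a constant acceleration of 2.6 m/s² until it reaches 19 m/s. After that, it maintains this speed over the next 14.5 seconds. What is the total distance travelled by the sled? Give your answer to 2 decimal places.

332.62 m

Phase 1 (accelerating): v₀ = 8.00 m/s, a = 2.6 m/s².
v = v₀ + at → t = (19 − 8.00) / 2.6 = 4.23 s
v² = v₀² + 2aΔx → Δx = (19² − 8.00²)/(2·2.6) = 57.1 m

Phase 2 (constant speed): v₀ = 19.0 m/s, a = 0 m/s².
v = v₀ + at = 19.0 + (0)(14.5) = 19.0 m/s
Δx = v₀t + ½at² = 19.0·14.5 + 0.5·0·14.5² = 276 m
Total distance = 57.1 + 276 = 333 m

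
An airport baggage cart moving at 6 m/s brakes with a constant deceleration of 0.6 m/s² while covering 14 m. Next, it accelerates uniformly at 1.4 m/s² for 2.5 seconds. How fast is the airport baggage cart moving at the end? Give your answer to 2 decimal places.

Phase 1 (decelerating): v₀ = 6.00 m/s, a = -0.6 m/s².
v² = v₀² + 2aΔx = 6.00² + 2·-0.6·14 = 19.2 → v = 4.38 m/s
t = (v − v₀)/a = (4.38 − 6.00)/-0.6 = 2.70 s

Phase 2 (accelerating): v₀ = 4.38 m/s, a = 1.4 m/s².
v = v₀ + at = 4.38 + (1.4)(2.5) = 7.88 m/s
Δx = v₀t + ½at² = 4.38·2.5 + 0.5·1.4·2.5² = 15.3 m
Final speed = 7.88 m/s

7.88 m/s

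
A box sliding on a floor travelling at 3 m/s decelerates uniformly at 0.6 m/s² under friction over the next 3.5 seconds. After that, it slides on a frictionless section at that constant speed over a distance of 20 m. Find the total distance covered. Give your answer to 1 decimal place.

Phase 1 (decelerating): v₀ = 3.00 m/s, a = -0.6 m/s².
v = v₀ + at = 3.00 + (-0.6)(3.5) = 0.900 m/s
Δx = v₀t + ½at² = 3.00·3.5 + 0.5·-0.6·3.5² = 6.82 m

Phase 2 (constant speed): v₀ = 0.900 m/s, a = 0 m/s².
Constant speed: t = d/v = 20/0.900 = 22.2 s
Total distance = 6.82 + 20.0 = 26.8 m

26.8 m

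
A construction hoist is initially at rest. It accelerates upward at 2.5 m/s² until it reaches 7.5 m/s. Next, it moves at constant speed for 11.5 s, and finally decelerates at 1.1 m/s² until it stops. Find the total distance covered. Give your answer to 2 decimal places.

123.07 m

Phase 1 (accelerating): v₀ = 0 m/s, a = 2.5 m/s².
v = v₀ + at → t = (7.5 − 0) / 2.5 = 3.00 s
v² = v₀² + 2aΔx → Δx = (7.5² − 0²)/(2·2.5) = 11.2 m

Phase 2 (constant speed): v₀ = 7.50 m/s, a = 0 m/s².
v = v₀ + at = 7.50 + (0)(11.5) = 7.50 m/s
Δx = v₀t + ½at² = 7.50·11.5 + 0.5·0·11.5² = 86.2 m

Phase 3 (decelerating): v₀ = 7.50 m/s, a = -1.1 m/s².
v = v₀ + at → t = (0 − 7.50) / -1.1 = 6.82 s
v² = v₀² + 2aΔx → Δx = (0² − 7.50²)/(2·-1.1) = 25.6 m
Total distance = 11.2 + 86.2 + 25.6 = 123 m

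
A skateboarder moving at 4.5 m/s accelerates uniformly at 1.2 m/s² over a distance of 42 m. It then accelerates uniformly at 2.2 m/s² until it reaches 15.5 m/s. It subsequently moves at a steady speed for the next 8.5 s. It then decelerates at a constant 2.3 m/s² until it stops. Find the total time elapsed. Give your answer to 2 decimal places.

Phase 1 (accelerating): v₀ = 4.50 m/s, a = 1.2 m/s².
v² = v₀² + 2aΔx = 4.50² + 2·1.2·42 = 121 → v = 11.0 m/s
t = (v − v₀)/a = (11.0 − 4.50)/1.2 = 5.42 s

Phase 2 (accelerating): v₀ = 11.0 m/s, a = 2.2 m/s².
v = v₀ + at → t = (15.5 − 11.0) / 2.2 = 2.04 s
v² = v₀² + 2aΔx → Δx = (15.5² − 11.0²)/(2·2.2) = 27.1 m

Phase 3 (constant speed): v₀ = 15.5 m/s, a = 0 m/s².
v = v₀ + at = 15.5 + (0)(8.5) = 15.5 m/s
Δx = v₀t + ½at² = 15.5·8.5 + 0.5·0·8.5² = 132 m

Phase 4 (decelerating): v₀ = 15.5 m/s, a = -2.3 m/s².
v = v₀ + at → t = (0 − 15.5) / -2.3 = 6.74 s
v² = v₀² + 2aΔx → Δx = (0² − 15.5²)/(2·-2.3) = 52.2 m
Total time = 5.42 + 2.04 + 8.50 + 6.74 = 22.7 s

22.70 s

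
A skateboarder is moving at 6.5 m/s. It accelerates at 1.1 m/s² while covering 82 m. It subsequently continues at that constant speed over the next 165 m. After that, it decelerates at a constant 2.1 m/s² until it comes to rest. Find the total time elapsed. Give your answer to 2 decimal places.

25.82 s

Phase 1 (accelerating): v₀ = 6.50 m/s, a = 1.1 m/s².
v² = v₀² + 2aΔx = 6.50² + 2·1.1·82 = 223 → v = 14.9 m/s
t = (v − v₀)/a = (14.9 − 6.50)/1.1 = 7.66 s

Phase 2 (constant speed): v₀ = 14.9 m/s, a = 0 m/s².
Constant speed: t = d/v = 165/14.9 = 11.1 s

Phase 3 (decelerating): v₀ = 14.9 m/s, a = -2.1 m/s².
v = v₀ + at → t = (0 − 14.9) / -2.1 = 7.11 s
v² = v₀² + 2aΔx → Δx = (0² − 14.9²)/(2·-2.1) = 53.0 m
Total time = 7.66 + 11.1 + 7.11 = 25.8 s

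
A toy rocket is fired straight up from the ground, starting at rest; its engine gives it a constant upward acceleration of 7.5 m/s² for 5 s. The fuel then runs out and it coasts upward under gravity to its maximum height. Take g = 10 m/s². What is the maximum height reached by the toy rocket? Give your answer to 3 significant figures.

Phase 1 (powered ascent): v₀ = 0 m/s, a = 7.5 m/s².
v = v₀ + at = 0 + (7.5)(5) = 37.5 m/s
Δx = v₀t + ½at² = 0·5 + 0.5·7.5·5² = 93.8 m

Phase 2 (coasting upward): v₀ = 37.5 m/s, a = -10 m/s².
v = v₀ + at → t = (0 − 37.5) / -10 = 3.75 s
v² = v₀² + 2aΔx → Δx = (0² − 37.5²)/(2·-10) = 70.3 m
Maximum height = 93.8 + 70.3 = 164 m

164 m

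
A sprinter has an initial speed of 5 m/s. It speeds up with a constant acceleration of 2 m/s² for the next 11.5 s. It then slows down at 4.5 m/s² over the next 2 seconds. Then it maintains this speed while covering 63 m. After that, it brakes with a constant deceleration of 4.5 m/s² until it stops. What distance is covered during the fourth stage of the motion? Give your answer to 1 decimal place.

Phase 1 (accelerating): v₀ = 5.00 m/s, a = 2 m/s².
v = v₀ + at = 5.00 + (2)(11.5) = 28.0 m/s
Δx = v₀t + ½at² = 5.00·11.5 + 0.5·2·11.5² = 190 m

Phase 2 (decelerating): v₀ = 28.0 m/s, a = -4.5 m/s².
v = v₀ + at = 28.0 + (-4.5)(2) = 19.0 m/s
Δx = v₀t + ½at² = 28.0·2 + 0.5·-4.5·2² = 47.0 m

Phase 3 (constant speed): v₀ = 19.0 m/s, a = 0 m/s².
Constant speed: t = d/v = 63/19.0 = 3.32 s

Phase 4 (decelerating): v₀ = 19.0 m/s, a = -4.5 m/s².
v = v₀ + at → t = (0 − 19.0) / -4.5 = 4.22 s
v² = v₀² + 2aΔx → Δx = (0² − 19.0²)/(2·-4.5) = 40.1 m
Distance in phase 4 = 40.1 m

40.1 m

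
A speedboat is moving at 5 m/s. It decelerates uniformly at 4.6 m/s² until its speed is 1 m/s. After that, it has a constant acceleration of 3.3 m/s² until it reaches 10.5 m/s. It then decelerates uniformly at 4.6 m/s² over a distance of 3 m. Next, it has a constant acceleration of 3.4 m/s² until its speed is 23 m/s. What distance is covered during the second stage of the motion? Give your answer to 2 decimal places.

Phase 1 (decelerating): v₀ = 5.00 m/s, a = -4.6 m/s².
v = v₀ + at → t = (1 − 5.00) / -4.6 = 0.870 s
v² = v₀² + 2aΔx → Δx = (1² − 5.00²)/(2·-4.6) = 2.61 m

Phase 2 (accelerating): v₀ = 1.00 m/s, a = 3.3 m/s².
v = v₀ + at → t = (10.5 − 1.00) / 3.3 = 2.88 s
v² = v₀² + 2aΔx → Δx = (10.5² − 1.00²)/(2·3.3) = 16.6 m
Distance in phase 2 = 16.6 m

16.55 m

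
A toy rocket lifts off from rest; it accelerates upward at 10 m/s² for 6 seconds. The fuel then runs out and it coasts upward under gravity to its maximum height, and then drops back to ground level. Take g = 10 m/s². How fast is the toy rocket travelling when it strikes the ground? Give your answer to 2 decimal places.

84.85 m/s

Phase 1 (powered ascent): v₀ = 0 m/s, a = 10 m/s².
v = v₀ + at = 0 + (10)(6) = 60.0 m/s
Δx = v₀t + ½at² = 0·6 + 0.5·10·6² = 180 m

Phase 2 (coasting upward): v₀ = 60.0 m/s, a = -10 m/s².
v = v₀ + at → t = (0 − 60.0) / -10 = 6.00 s
v² = v₀² + 2aΔx → Δx = (0² − 60.0²)/(2·-10) = 180 m

Phase 3 (free fall): v₀ = 0 m/s, a = -10 m/s².
Falls 360 m from rest: t = √(2·360/10) = 8.49 s; v = g·t = 84.9 m/s.
Impact speed = 84.9 m/s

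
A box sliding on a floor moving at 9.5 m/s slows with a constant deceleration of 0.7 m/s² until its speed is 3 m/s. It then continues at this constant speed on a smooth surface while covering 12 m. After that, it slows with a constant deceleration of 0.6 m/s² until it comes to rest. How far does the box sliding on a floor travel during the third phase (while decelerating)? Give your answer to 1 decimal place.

Phase 1 (decelerating): v₀ = 9.50 m/s, a = -0.7 m/s².
v = v₀ + at → t = (3 − 9.50) / -0.7 = 9.29 s
v² = v₀² + 2aΔx → Δx = (3² − 9.50²)/(2·-0.7) = 58.0 m

Phase 2 (constant speed): v₀ = 3.00 m/s, a = 0 m/s².
Constant speed: t = d/v = 12/3.00 = 4.00 s

Phase 3 (decelerating): v₀ = 3.00 m/s, a = -0.6 m/s².
v = v₀ + at → t = (0 − 3.00) / -0.6 = 5.00 s
v² = v₀² + 2aΔx → Δx = (0² − 3.00²)/(2·-0.6) = 7.50 m
Distance in phase 3 = 7.50 m

7.5 m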